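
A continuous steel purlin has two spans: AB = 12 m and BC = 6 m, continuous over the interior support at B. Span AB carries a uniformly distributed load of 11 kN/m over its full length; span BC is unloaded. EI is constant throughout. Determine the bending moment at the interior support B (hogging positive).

M_B = 132 kN·m

Insert a hinge at B; M_B is the redundant, and each span becomes simply supported.
Rotations at B on the released spans (each span's end-slope, ×1/EI):
  span AB: UDL 11: wL³/(24EI) = 792/EI
  relative rotation θ_0 = (792 + 0)/EI = 792/EI
A unit hogging moment at B produces rotation L₁/(3EI) + L₂/(3EI) = 6/EI.
Compatibility: M_B·(L₁+L₂)/(3EI) = θ_0, giving M_B = 132 kN·m (hogging).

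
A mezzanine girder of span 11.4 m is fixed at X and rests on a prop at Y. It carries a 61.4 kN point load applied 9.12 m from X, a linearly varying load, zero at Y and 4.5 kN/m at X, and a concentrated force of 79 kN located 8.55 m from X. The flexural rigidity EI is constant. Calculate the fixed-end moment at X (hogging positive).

Take the reaction at Y as the redundant and release it; the primary structure is a cantilever fixed at X.
Downward deflection at the released point Y due to the loads:
  point load 61.4 at a = 9.12: Pa²(3L − a)/(6EI) = 21347/EI
  triangular load, peak 4.5 at the fixed end: w₀L⁴/(30EI) = 2533/EI
  point load 79 at a = 8.55: Pa²(3L − a)/(6EI) = 24689/EI
  δ_0 = 48569/EI
Tip deflection under a unit load at Y: L³/(3EI) = 493.8/EI.
The prop prevents deflection at Y: R_Y = δ_0/δ_{YY} = 48569/493.8 = 98.35 kN.
Moment equilibrium about X: M_X = Σ(load moments about X) − R_Y·L = 1333 − 98.35×11.4 = 211.7 kN·m.

M_X = 211.7 kN·m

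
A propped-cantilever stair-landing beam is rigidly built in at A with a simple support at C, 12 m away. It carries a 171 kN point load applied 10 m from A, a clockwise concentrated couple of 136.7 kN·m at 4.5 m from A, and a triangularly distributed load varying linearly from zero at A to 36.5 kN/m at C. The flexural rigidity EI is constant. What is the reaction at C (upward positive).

R_C = 259.5 kN

Release the roller at C. Primary structure: cantilever fixed at A.
Primary-structure tip deflection at C by superposition:
  point load 171 at a = 10: Pa²(3L − a)/(6EI) = 74100/EI
  clockwise couple 136.7 at a = 4.5: M₀a(2L − a)/(2EI) = 5998/EI
  triangular load, peak 36.5 at the free end: 11w₀L⁴/(120EI) = 69379/EI
  δ_0 = 149477/EI
Tip deflection under a unit load at C: L³/(3EI) = 576/EI.
The prop prevents deflection at C: R_C = δ_0/δ_{CC} = 149477/576 = 259.5 kN.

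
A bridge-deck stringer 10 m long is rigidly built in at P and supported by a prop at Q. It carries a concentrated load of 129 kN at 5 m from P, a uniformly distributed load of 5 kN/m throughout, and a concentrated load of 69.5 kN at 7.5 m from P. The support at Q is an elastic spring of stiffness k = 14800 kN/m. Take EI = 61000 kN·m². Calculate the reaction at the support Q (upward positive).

R_Q = 101.8 kN

Take the reaction at Q as the redundant and release it; the primary structure is a cantilever fixed at P.
Primary-structure tip deflection at Q by superposition:
  point load 129 at a = 5: Pa²(3L − a)/(6EI) = 13438/EI
  UDL 5: wL⁴/(8EI) = 6250/EI
  point load 69.5 at a = 7.5: Pa²(3L − a)/(6EI) = 14660/EI
  δ_0 = 34348/EI
Flexibility coefficient — unit upward force at Q: δ_{QQ} = L³/(3EI) = 333.3/EI.
With EI = 61000 kN·m²: δ_0 = 0.56308 m and δ_{QQ} = 0.005464 m/kN.
Compatibility — the spring shortens by R_Q/k under the reaction it provides: δ_0 − R_Q·δ_{QQ} = R_Q/k. With 1/k = 0.000068 m/kN, R_Q = δ_0 / (δ_{QQ} + 1/k) = 0.56308 / (0.005464 + 0.000068) = 101.8 kN.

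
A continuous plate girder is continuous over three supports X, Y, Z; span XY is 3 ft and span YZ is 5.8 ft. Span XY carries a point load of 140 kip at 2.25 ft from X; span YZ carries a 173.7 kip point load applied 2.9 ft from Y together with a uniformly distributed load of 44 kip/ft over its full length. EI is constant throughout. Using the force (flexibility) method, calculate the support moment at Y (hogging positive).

Take M_Y as the redundant. Released structure: two simple spans XY and YZ with a hinge at Y.
End slopes at the hinge Y, treating each span as simply supported:
  span XY: point load 140 at a = 2.25: Pab(L + a)/(6LEI) = 68.91/EI
  span YZ: point load 173.7 at a = 2.9: Pab(L + b)/(6LEI) = 365.2/EI
  span YZ: UDL 44: wL³/(24EI) = 357.7/EI
  relative rotation θ_0 = (68.91 + 722.9)/EI = 791.8/EI
A unit hogging moment at Y produces rotation L₁/(3EI) + L₂/(3EI) = 2.933/EI.
Slope continuity at Y: θ_0 = M_Y·2.933/EI, so M_Y = 791.8/2.933 = 269.9 kip·ft (hogging).

M_Y = 269.9 kip·ft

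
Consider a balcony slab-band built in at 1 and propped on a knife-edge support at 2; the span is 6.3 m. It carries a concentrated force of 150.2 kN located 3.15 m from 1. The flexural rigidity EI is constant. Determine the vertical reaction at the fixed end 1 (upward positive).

Release the roller at 2. Primary structure: cantilever fixed at 1.
Downward deflection at the released point 2 due to the loads:
  point load 150.2 at a = 3.15: Pa²(3L − a)/(6EI) = 3912/EI
Flexibility coefficient — unit upward force at 2: δ_{22} = L³/(3EI) = 83.35/EI.
Compatibility at 2: δ_0 − R_2·δ_{22} = 0, so R_2 = 3912/83.35 = 46.94 kN.
Vertical equilibrium: R_1 = ΣP − R_2 = 150.2 − 46.94 = 103.3 kN.

R_1 = 103.3 kN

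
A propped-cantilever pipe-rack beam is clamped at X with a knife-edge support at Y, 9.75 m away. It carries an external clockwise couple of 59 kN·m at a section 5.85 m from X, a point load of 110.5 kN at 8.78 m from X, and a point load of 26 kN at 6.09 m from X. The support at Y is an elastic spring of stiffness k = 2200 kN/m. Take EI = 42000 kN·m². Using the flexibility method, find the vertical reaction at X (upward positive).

Choose R_Y as the redundant. The primary structure is the cantilever fixed at X.
Downward deflection at the released point Y due to the loads:
  clockwise couple 59 at a = 5.85: M₀a(2L − a)/(2EI) = 2356/EI
  point load 110.5 at a = 8.78: Pa²(3L − a)/(6EI) = 29061/EI
  point load 26 at a = 6.09: Pa²(3L − a)/(6EI) = 3722/EI
  δ_0 = 35139/EI
Flexibility coefficient — unit upward force at Y: δ_{YY} = L³/(3EI) = 309/EI.
With EI = 42000 kN·m²: δ_0 = 0.83665 m and δ_{YY} = 0.007356 m/kN.
Compatibility — the spring shortens by R_Y/k under the reaction it provides: δ_0 − R_Y·δ_{YY} = R_Y/k. With 1/k = 0.000455 m/kN, R_Y = δ_0 / (δ_{YY} + 1/k) = 0.83665 / (0.007356 + 0.000455) = 107.1 kN.
Vertical equilibrium: R_X = ΣP − R_Y = 136.5 − 107.1 = 29.38 kN.

R_X = 29.38 kN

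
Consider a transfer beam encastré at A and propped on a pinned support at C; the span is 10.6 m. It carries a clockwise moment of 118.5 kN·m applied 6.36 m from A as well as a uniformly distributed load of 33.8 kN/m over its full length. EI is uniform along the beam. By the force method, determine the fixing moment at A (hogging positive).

Remove the prop at C; the released (primary) structure is a cantilever built in at A.
Deflection at C on the released cantilever, summing each load's contribution:
  clockwise couple 118.5 at a = 6.36: M₀a(2L − a)/(2EI) = 5592/EI
  UDL 33.8: wL⁴/(8EI) = 53340/EI
  δ_0 = 58932/EI
Tip deflection under a unit load at C: L³/(3EI) = 397/EI.
Compatibility at C: δ_0 − R_C·δ_{CC} = 0, so R_C = 58932/397 = 148.4 kN.
Moment equilibrium about A: M_A = Σ(load moments about A) − R_C·L = 2017 − 148.4×10.6 = 443.9 kN·m.

M_A = 443.9 kN·m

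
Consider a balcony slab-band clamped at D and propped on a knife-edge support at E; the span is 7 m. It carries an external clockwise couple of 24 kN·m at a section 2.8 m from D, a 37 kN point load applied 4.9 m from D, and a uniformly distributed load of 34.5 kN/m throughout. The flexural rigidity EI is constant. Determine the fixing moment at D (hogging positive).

M_D = 247.6 kN·m

Choose R_E as the redundant. The primary structure is the cantilever fixed at D.
Free-end deflection of the primary structure under the applied loading (downward +):
  clockwise couple 24 at a = 2.8: M₀a(2L − a)/(2EI) = 376.3/EI
  point load 37 at a = 4.9: Pa²(3L − a)/(6EI) = 2384/EI
  UDL 34.5: wL⁴/(8EI) = 10354/EI
  δ_0 = 13114/EI
Tip deflection under a unit load at E: L³/(3EI) = 114.3/EI.
Compatibility at E: δ_0 − R_E·δ_{EE} = 0, so R_E = 13114/114.3 = 114.7 kN.
Moment equilibrium about D: M_D = Σ(load moments about D) − R_E·L = 1051 − 114.7×7 = 247.6 kN·m.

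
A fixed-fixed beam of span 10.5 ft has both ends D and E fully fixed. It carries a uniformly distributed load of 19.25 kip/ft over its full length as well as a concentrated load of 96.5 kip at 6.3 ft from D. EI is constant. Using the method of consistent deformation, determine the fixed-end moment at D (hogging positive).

Take the two fixed-end moments M_D, M_E as redundants; the released structure is the simple span DE.
End rotations of the released simple span under the applied load (×1/EI):
  at D: UDL 19.25: wL³/(24EI) = 928.5/EI
  at E: UDL 19.25: wL³/(24EI) = 928.5/EI
  at D: point load 96.5 at a = 6.3: Pab(L + b)/(6LEI) = 595.8/EI
  at E: point load 96.5 at a = 6.3: Pab(L + a)/(6LEI) = 680.9/EI
  θ_D0 = 1524/EI,  θ_E0 = 1609/EI
Flexibility coefficients: a unit moment at one end gives L/(3EI) there and L/(6EI) at the far end, so f₁₁ = f₂₂ = 3.5/EI and f₁₂ = f₂₁ = 1.75/EI.
Compatibility — zero rotation at each built-in end:
  3.5 M_D + 1.75 M_E = 1524
  1.75 M_D + 3.5 M_E = 1609
Solving the pair gives M_D = 274.1 kip·ft and M_E = 322.8 kip·ft (hogging).

M_D = 274.1 kip·ft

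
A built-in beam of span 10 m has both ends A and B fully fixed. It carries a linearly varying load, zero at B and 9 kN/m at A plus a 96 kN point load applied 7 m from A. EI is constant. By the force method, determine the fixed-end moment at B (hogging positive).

Take the two fixed-end moments M_A, M_B as redundants; the released structure is the simple span AB.
End rotations of the released simple span under the applied load (×1/EI):
  at A: triangular load, peak 9: w₀L³/(45EI) = 200/EI
  at B: triangular load, peak 9: 7w₀L³/(360EI) = 175/EI
  at A: point load 96 at a = 7: Pab(L + b)/(6LEI) = 436.8/EI
  at B: point load 96 at a = 7: Pab(L + a)/(6LEI) = 571.2/EI
  θ_A0 = 636.8/EI,  θ_B0 = 746.2/EI
Flexibility coefficients: a unit moment at one end gives L/(3EI) there and L/(6EI) at the far end, so f₁₁ = f₂₂ = 3.333/EI and f₁₂ = f₂₁ = 1.667/EI.
Compatibility — zero rotation at each built-in end:
  3.333 M_A + 1.667 M_B = 636.8
  1.667 M_A + 3.333 M_B = 746.2
Solving the pair gives M_A = 105.5 kN·m and M_B = 171.1 kN·m (hogging).

M_B = 171.1 kN·m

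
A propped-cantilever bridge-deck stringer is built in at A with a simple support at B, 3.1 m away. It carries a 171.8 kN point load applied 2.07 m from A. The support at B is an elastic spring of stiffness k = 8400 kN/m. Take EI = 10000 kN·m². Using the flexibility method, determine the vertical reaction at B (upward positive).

Release the roller at B. Primary structure: cantilever fixed at A.
Free-end deflection of the primary structure under the applied loading (downward +):
  point load 171.8 at a = 2.07: Pa²(3L − a)/(6EI) = 887.1/EI
Tip deflection under a unit load at B: L³/(3EI) = 9.93/EI.
With EI = 10000 kN·m²: δ_0 = 0.088706 m and δ_{BB} = 0.000993 m/kN.
Compatibility — the spring shortens by R_B/k under the reaction it provides: δ_0 − R_B·δ_{BB} = R_B/k. With 1/k = 0.000119 m/kN, R_B = δ_0 / (δ_{BB} + 1/k) = 0.088706 / (0.000993 + 0.000119) = 79.77 kN.

R_B = 79.77 kN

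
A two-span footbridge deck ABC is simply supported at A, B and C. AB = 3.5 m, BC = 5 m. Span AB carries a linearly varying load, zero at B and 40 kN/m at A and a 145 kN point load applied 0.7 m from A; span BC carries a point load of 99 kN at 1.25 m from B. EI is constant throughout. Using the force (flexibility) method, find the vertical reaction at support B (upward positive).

Release continuity at B by inserting a hinge; the redundant is the internal moment M_B. The primary structure is two simply-supported spans AB and BC.
Rotations at B on the released spans (each span's end-slope, ×1/EI):
  span AB: triangular load, peak 40: 7w₀L³/(360EI) = 33.35/EI
  span AB: point load 145 at a = 0.7: Pab(L + a)/(6LEI) = 56.84/EI
  span BC: point load 99 at a = 1.25: Pab(L + b)/(6LEI) = 135.4/EI
  relative rotation θ_0 = (90.19 + 135.4)/EI = 225.5/EI
A unit hogging moment at B produces rotation L₁/(3EI) + L₂/(3EI) = 2.833/EI.
Slope continuity at B: θ_0 = M_B·2.833/EI, so M_B = 225.5/2.833 = 79.6 kN·m (hogging).
Span AB, ΣM about A with M_B applied at B: R_B^{AB}·3.5 = 183.2 + 79.6, so R_B^{AB} = 75.08 kN and R_A = 215 − 75.08 = 139.9 kN.
Span BC, ΣM about C: R_B^{BC}·5 = 371.2 + 79.6, so R_B^{BC} = 90.17 kN and R_C = 99 − 90.17 = 8.83 kN.
R_B = 75.08 + 90.17 = 165.2 kN.

R_B = 165.2 kN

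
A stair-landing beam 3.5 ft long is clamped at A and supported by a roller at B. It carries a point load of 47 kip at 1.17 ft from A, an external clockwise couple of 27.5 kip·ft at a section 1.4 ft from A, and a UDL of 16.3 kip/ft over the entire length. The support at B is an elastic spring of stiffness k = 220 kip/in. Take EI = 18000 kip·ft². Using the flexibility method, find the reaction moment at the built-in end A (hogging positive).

Remove the prop at B; the released (primary) structure is a cantilever built in at A.
Primary-structure tip deflection at B by superposition:
  point load 47 at a = 1.17: Pa²(3L − a)/(6EI) = 100/EI
  clockwise couple 27.5 at a = 1.4: M₀a(2L − a)/(2EI) = 107.8/EI
  UDL 16.3: wL⁴/(8EI) = 305.8/EI
  δ_0 = 513.6/EI
Tip deflection under a unit load at B: L³/(3EI) = 14.29/EI.
With EI = 18000 kip·ft²: δ_0 = 0.028533 ft and δ_{BB} = 0.000794 ft/kip.
Compatibility — the spring shortens by R_B/k under the reaction it provides: δ_0 − R_B·δ_{BB} = R_B/k. With 1/k = 1/(220×12) ft/kip = 0.000379 ft/kip, R_B = δ_0 / (δ_{BB} + 1/k) = 0.028533 / (0.000794 + 0.000379) = 24.33 kip.
Moment equilibrium about A: M_A = Σ(load moments about A) − R_B·L = 182.3 − 24.33×3.5 = 97.17 kip·ft.

M_A = 97.17 kip·ft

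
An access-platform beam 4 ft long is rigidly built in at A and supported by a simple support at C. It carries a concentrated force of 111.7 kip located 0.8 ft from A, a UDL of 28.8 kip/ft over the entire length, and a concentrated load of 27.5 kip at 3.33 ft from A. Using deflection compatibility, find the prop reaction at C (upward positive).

Take the reaction at C as the redundant and release it; the primary structure is a cantilever fixed at A.
Deflection at C on the released cantilever, summing each load's contribution:
  point load 111.7 at a = 0.8: Pa²(3L − a)/(6EI) = 133.4/EI
  UDL 28.8: wL⁴/(8EI) = 921.6/EI
  point load 27.5 at a = 3.33: Pa²(3L − a)/(6EI) = 440.6/EI
  δ_0 = 1496/EI
Flexibility coefficient — unit upward force at C: δ_{CC} = L³/(3EI) = 21.33/EI.
Compatibility at C: δ_0 − R_C·δ_{CC} = 0, so R_C = 1496/21.33 = 70.11 kip.

R_C = 70.11 kip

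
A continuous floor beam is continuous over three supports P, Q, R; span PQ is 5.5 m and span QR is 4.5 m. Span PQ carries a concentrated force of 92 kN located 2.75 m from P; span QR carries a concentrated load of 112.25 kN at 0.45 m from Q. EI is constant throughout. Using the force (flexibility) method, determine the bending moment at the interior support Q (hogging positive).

Insert a hinge at Q; M_Q is the redundant, and each span becomes simply supported.
End slopes at the hinge Q, treating each span as simply supported:
  span PQ: point load 92 at a = 2.75: Pab(L + a)/(6LEI) = 173.9/EI
  span QR: point load 112.25 at a = 0.45: Pab(L + b)/(6LEI) = 64.78/EI
  relative rotation θ_0 = (173.9 + 64.78)/EI = 238.7/EI
A unit hogging moment at Q produces rotation L₁/(3EI) + L₂/(3EI) = 3.333/EI.
Compatibility: M_Q·(L₁+L₂)/(3EI) = θ_0, giving M_Q = 71.62 kN·m (hogging).

M_Q = 71.62 kN·m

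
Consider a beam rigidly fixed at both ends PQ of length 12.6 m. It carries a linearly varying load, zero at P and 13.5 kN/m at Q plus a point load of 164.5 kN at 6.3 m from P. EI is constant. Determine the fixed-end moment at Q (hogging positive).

Take the two fixed-end moments M_P, M_Q as redundants; the released structure is the simple span PQ.
End rotations of the released simple span under the applied load (×1/EI):
  at P: triangular load, peak 13.5: 7w₀L³/(360EI) = 525.1/EI
  at Q: triangular load, peak 13.5: w₀L³/(45EI) = 600.1/EI
  at P: point load 164.5 at a = 6.3: Pab(L + b)/(6LEI) = 1632/EI
  at Q: point load 164.5 at a = 6.3: Pab(L + a)/(6LEI) = 1632/EI
  θ_P0 = 2157/EI,  θ_Q0 = 2232/EI
Flexibility coefficients: a unit moment at one end gives L/(3EI) there and L/(6EI) at the far end, so f₁₁ = f₂₂ = 4.2/EI and f₁₂ = f₂₁ = 2.1/EI.
Compatibility — zero rotation at each built-in end:
  4.2 M_P + 2.1 M_Q = 2157
  2.1 M_P + 4.2 M_Q = 2232
Solving the pair gives M_P = 330.5 kN·m and M_Q = 366.3 kN·m (hogging).

M_Q = 366.3 kN·m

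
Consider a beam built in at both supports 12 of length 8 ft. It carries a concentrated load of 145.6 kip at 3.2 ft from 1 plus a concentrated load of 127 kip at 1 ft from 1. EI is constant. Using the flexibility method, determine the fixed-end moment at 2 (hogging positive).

M_2 = 125.7 kip·ft

Take the two fixed-end moments M_1, M_2 as redundants; the released structure is the simple span 12.
Simple-span end rotations at 1 and 2 under the given loads:
  at 1: point load 145.6 at a = 3.2: Pab(L + b)/(6LEI) = 596.4/EI
  at 2: point load 145.6 at a = 3.2: Pab(L + a)/(6LEI) = 521.8/EI
  at 1: point load 127 at a = 1: Pab(L + b)/(6LEI) = 277.8/EI
  at 2: point load 127 at a = 1: Pab(L + a)/(6LEI) = 166.7/EI
  θ_10 = 874.2/EI,  θ_20 = 688.5/EI
Flexibility coefficients: a unit moment at one end gives L/(3EI) there and L/(6EI) at the far end, so f₁₁ = f₂₂ = 2.667/EI and f₁₂ = f₂₁ = 1.333/EI.
Compatibility — zero rotation at each built-in end:
  2.667 M_1 + 1.333 M_2 = 874.2
  1.333 M_1 + 2.667 M_2 = 688.5
Solving the pair gives M_1 = 265 kip·ft and M_2 = 125.7 kip·ft (hogging).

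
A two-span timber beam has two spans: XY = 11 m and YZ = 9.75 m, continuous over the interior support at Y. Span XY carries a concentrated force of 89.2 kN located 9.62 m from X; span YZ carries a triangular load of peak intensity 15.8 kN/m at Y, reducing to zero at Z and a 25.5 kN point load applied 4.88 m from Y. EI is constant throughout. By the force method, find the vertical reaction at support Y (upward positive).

Release continuity at Y by inserting a hinge; the redundant is the internal moment M_Y. The primary structure is two simply-supported spans XY and YZ.
Discontinuity in slope at Y on the released structure — sum the simple-span end rotations:
  span XY: point load 89.2 at a = 9.62: Pab(L + a)/(6LEI) = 370/EI
  span YZ: triangular load, peak 15.8: w₀L³/(45EI) = 325.4/EI
  span YZ: point load 25.5 at a = 4.88: Pab(L + b)/(6LEI) = 151.5/EI
  relative rotation θ_0 = (370 + 476.9)/EI = 846.9/EI
A unit hogging moment at Y produces rotation L₁/(3EI) + L₂/(3EI) = 6.917/EI.
Compatibility: M_Y·(L₁+L₂)/(3EI) = θ_0, giving M_Y = 122.4 kN·m (hogging).
Span XY, ΣM about X with M_Y applied at Y: R_Y^{XY}·11 = 858.1 + 122.4, so R_Y^{XY} = 89.14 kN and R_X = 89.2 − 89.14 = 0.05996 kN.
Span YZ, ΣM about Z: R_Y^{YZ}·9.75 = 624.8 + 122.4, so R_Y^{YZ} = 76.64 kN and R_Z = 102.5 − 76.64 = 25.88 kN.
R_Y = 89.14 + 76.64 = 165.8 kN.

R_Y = 165.8 kN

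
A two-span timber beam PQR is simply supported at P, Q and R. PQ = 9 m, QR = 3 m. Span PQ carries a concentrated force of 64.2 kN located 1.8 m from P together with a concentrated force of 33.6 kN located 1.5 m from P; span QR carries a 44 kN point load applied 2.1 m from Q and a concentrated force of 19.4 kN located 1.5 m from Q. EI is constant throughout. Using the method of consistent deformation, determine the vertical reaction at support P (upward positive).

R_P = 71.89 kN

Release continuity at Q by inserting a hinge; the redundant is the internal moment M_Q. The primary structure is two simply-supported spans PQ and QR.
Discontinuity in slope at Q on the released structure — sum the simple-span end rotations:
  span PQ: point load 64.2 at a = 1.8: Pab(L + a)/(6LEI) = 166.4/EI
  span PQ: point load 33.6 at a = 1.5: Pab(L + a)/(6LEI) = 73.5/EI
  span QR: point load 44 at a = 2.1: Pab(L + b)/(6LEI) = 18.02/EI
  span QR: point load 19.4 at a = 1.5: Pab(L + b)/(6LEI) = 10.91/EI
  relative rotation θ_0 = (239.9 + 28.93)/EI = 268.8/EI
A unit hogging moment at Q produces rotation L₁/(3EI) + L₂/(3EI) = 4/EI.
Slope continuity at Q: θ_0 = M_Q·4/EI, so M_Q = 268.8/4 = 67.21 kN·m (hogging).
Span PQ, ΣM about P with M_Q applied at Q: R_Q^{PQ}·9 = 166 + 67.21, so R_Q^{PQ} = 25.91 kN and R_P = 97.8 − 25.91 = 71.89 kN.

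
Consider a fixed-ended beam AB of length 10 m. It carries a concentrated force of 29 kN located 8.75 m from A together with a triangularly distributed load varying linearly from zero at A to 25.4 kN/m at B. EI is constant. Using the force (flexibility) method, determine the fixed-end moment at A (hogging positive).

Release both end moments; the primary structure is a simply-supported span AB with redundants M_A and M_B.
Simple-span end rotations at A and B under the given loads:
  at A: point load 29 at a = 8.75: Pab(L + b)/(6LEI) = 59.47/EI
  at B: point load 29 at a = 8.75: Pab(L + a)/(6LEI) = 99.12/EI
  at A: triangular load, peak 25.4: 7w₀L³/(360EI) = 493.9/EI
  at B: triangular load, peak 25.4: w₀L³/(45EI) = 564.4/EI
  θ_A0 = 553.4/EI,  θ_B0 = 663.6/EI
Flexibility coefficients: a unit moment at one end gives L/(3EI) there and L/(6EI) at the far end, so f₁₁ = f₂₂ = 3.333/EI and f₁₂ = f₂₁ = 1.667/EI.
Compatibility — zero rotation at each built-in end:
  3.333 M_A + 1.667 M_B = 553.4
  1.667 M_A + 3.333 M_B = 663.6
Solving the pair gives M_A = 88.63 kN·m and M_B = 154.8 kN·m (hogging).

M_A = 88.63 kN·m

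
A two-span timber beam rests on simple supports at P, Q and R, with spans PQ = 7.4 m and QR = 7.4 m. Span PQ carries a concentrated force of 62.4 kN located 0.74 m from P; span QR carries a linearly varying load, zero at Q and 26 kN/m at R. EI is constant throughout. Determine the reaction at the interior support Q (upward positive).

Take M_Q as the redundant. Released structure: two simple spans PQ and QR with a hinge at Q.
Rotations at Q on the released spans (each span's end-slope, ×1/EI):
  span PQ: point load 62.4 at a = 0.74: Pab(L + a)/(6LEI) = 56.38/EI
  span QR: triangular load, peak 26: 7w₀L³/(360EI) = 204.9/EI
  relative rotation θ_0 = (56.38 + 204.9)/EI = 261.2/EI
A unit hogging moment at Q produces rotation L₁/(3EI) + L₂/(3EI) = 4.933/EI.
Slope continuity at Q: θ_0 = M_Q·4.933/EI, so M_Q = 261.2/4.933 = 52.95 kN·m (hogging).
Span PQ, ΣM about P with M_Q applied at Q: R_Q^{PQ}·7.4 = 46.18 + 52.95, so R_Q^{PQ} = 13.4 kN and R_P = 62.4 − 13.4 = 49 kN.
Span QR, ΣM about R: R_Q^{QR}·7.4 = 237.3 + 52.95, so R_Q^{QR} = 39.22 kN and R_R = 96.2 − 39.22 = 56.98 kN.
R_Q = 13.4 + 39.22 = 52.62 kN.

R_Q = 52.62 kN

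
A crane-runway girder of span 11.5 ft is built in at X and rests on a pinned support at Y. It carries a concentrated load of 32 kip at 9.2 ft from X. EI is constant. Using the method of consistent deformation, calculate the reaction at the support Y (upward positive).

R_Y = 22.53 kip

Remove the prop at Y; the released (primary) structure is a cantilever built in at X.
Free-end deflection of the primary structure under the applied loading (downward +):
  point load 32 at a = 9.2: Pa²(3L − a)/(6EI) = 11421/EI
Tip deflection under a unit load at Y: L³/(3EI) = 507/EI.
Compatibility at Y: δ_0 − R_Y·δ_{YY} = 0, so R_Y = 11421/507 = 22.53 kip.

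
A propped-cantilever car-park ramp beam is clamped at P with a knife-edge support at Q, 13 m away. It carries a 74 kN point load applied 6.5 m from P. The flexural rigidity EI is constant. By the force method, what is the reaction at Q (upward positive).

R_Q = 23.12 kN

Release the roller at Q. Primary structure: cantilever fixed at P.
Primary-structure tip deflection at Q by superposition:
  point load 74 at a = 6.5: Pa²(3L − a)/(6EI) = 16935/EI
Flexibility coefficient — unit upward force at Q: δ_{QQ} = L³/(3EI) = 732.3/EI.
Compatibility at Q: δ_0 − R_Q·δ_{QQ} = 0, so R_Q = 16935/732.3 = 23.12 kN.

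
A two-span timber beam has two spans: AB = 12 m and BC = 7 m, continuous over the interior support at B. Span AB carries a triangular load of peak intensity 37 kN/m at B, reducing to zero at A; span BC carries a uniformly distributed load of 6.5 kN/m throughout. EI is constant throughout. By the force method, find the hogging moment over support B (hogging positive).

M_B = 239 kN·m

Release continuity at B by inserting a hinge; the redundant is the internal moment M_B. The primary structure is two simply-supported spans AB and BC.
Discontinuity in slope at B on the released structure — sum the simple-span end rotations:
  span AB: triangular load, peak 37: w₀L³/(45EI) = 1421/EI
  span BC: UDL 6.5: wL³/(24EI) = 92.9/EI
  relative rotation θ_0 = (1421 + 92.9)/EI = 1514/EI
A unit hogging moment at B produces rotation L₁/(3EI) + L₂/(3EI) = 6.333/EI.
Slope continuity at B: θ_0 = M_B·6.333/EI, so M_B = 1514/6.333 = 239 kN·m (hogging).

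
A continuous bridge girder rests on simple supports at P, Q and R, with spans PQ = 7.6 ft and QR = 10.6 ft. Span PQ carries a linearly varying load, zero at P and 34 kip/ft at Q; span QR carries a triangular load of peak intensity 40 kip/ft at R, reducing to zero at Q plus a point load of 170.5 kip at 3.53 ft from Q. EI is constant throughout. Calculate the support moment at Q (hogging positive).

M_Q = 402.2 kip·ft

Take M_Q as the redundant. Released structure: two simple spans PQ and QR with a hinge at Q.
Rotations at Q on the released spans (each span's end-slope, ×1/EI):
  span PQ: triangular load, peak 34: w₀L³/(45EI) = 331.7/EI
  span QR: triangular load, peak 40: 7w₀L³/(360EI) = 926.3/EI
  span QR: point load 170.5 at a = 3.53: Pab(L + b)/(6LEI) = 1182/EI
  relative rotation θ_0 = (331.7 + 2109)/EI = 2440/EI
A unit hogging moment at Q produces rotation L₁/(3EI) + L₂/(3EI) = 6.067/EI.
Slope continuity at Q: θ_0 = M_Q·6.067/EI, so M_Q = 2440/6.067 = 402.2 kip·ft (hogging).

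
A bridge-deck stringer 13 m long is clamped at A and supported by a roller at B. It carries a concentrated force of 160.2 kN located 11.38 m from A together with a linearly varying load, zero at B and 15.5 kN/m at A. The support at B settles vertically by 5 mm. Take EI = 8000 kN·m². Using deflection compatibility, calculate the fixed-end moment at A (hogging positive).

Remove the prop at B; the released (primary) structure is a cantilever built in at A.
Downward deflection at the released point B due to the loads:
  point load 160.2 at a = 11.38: Pa²(3L − a)/(6EI) = 95504/EI
  triangular load, peak 15.5 at the fixed end: w₀L⁴/(30EI) = 14757/EI
  δ_0 = 110260/EI
Flexibility coefficient — unit upward force at B: δ_{BB} = L³/(3EI) = 732.3/EI.
With EI = 8000 kN·m²: δ_0 = 13.783 m and δ_{BB} = 0.091542 m/kN.
Compatibility — the beam at B must follow the support down by 0.005 m: δ_0 − R_B·δ_{BB} = 0.005, so R_B = (13.783 − 0.005)/0.091542 = 150.5 kN.
Moment equilibrium about A: M_A = Σ(load moments about A) − R_B·L = 2260 − 150.5×13 = 303.1 kN·m.

M_A = 303.1 kN·m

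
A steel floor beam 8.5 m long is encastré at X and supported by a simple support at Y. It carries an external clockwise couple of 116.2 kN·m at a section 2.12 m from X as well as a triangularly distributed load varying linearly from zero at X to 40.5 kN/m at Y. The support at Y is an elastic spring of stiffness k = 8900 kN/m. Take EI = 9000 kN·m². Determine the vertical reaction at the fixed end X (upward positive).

R_X = 69.01 kN

Take the reaction at Y as the redundant and release it; the primary structure is a cantilever fixed at X.
Deflection at Y on the released cantilever, summing each load's contribution:
  clockwise couple 116.2 at a = 2.12: M₀a(2L − a)/(2EI) = 1833/EI
  triangular load, peak 40.5 at the free end: 11w₀L⁴/(120EI) = 19379/EI
  δ_0 = 21212/EI
Flexibility coefficient — unit upward force at Y: δ_{YY} = L³/(3EI) = 204.7/EI.
With EI = 9000 kN·m²: δ_0 = 2.3569 m and δ_{YY} = 0.022745 m/kN.
Compatibility — the spring shortens by R_Y/k under the reaction it provides: δ_0 − R_Y·δ_{YY} = R_Y/k. With 1/k = 0.000112 m/kN, R_Y = δ_0 / (δ_{YY} + 1/k) = 2.3569 / (0.022745 + 0.000112) = 103.1 kN.
Vertical equilibrium: R_X = ΣP − R_Y = 172.1 − 103.1 = 69.01 kN.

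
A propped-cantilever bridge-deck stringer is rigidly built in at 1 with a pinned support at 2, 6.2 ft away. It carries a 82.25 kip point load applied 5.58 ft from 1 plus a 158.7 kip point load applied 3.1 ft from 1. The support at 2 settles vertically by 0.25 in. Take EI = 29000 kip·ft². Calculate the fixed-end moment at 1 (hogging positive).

Remove the prop at 2; the released (primary) structure is a cantilever built in at 1.
Free-end deflection of the primary structure under the applied loading (downward +):
  point load 82.25 at a = 5.58: Pa²(3L − a)/(6EI) = 5557/EI
  point load 158.7 at a = 3.1: Pa²(3L − a)/(6EI) = 3940/EI
  δ_0 = 9497/EI
Flexibility coefficient — unit upward force at 2: δ_{22} = L³/(3EI) = 79.44/EI.
With EI = 29000 kip·ft²: δ_0 = 0.32749 ft and δ_{22} = 0.002739 ft/kip.
Compatibility — the beam at 2 must follow the support down by 0.02083 ft: δ_0 − R_2·δ_{22} = 0.02083, so R_2 = (0.32749 − 0.02083)/0.002739 = 111.9 kip.
Moment equilibrium about 1: M_1 = Σ(load moments about 1) − R_2·L = 950.9 − 111.9×6.2 = 256.9 kip·ft.

M_1 = 256.9 kip·ft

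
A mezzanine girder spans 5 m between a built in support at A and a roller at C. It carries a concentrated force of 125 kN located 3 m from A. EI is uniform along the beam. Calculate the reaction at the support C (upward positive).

R_C = 54 kN

Release the roller at C. Primary structure: cantilever fixed at A.
Downward deflection at the released point C due to the loads:
  point load 125 at a = 3: Pa²(3L − a)/(6EI) = 2250/EI
Tip deflection under a unit load at C: L³/(3EI) = 41.67/EI.
Compatibility at C: δ_0 − R_C·δ_{CC} = 0, so R_C = 2250/41.67 = 54 kN.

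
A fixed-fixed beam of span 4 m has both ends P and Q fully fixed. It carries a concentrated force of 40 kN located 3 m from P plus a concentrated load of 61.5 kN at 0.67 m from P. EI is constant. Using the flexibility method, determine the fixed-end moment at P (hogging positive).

M_P = 36.06 kN·m

Take the two fixed-end moments M_P, M_Q as redundants; the released structure is the simple span PQ.
End rotations of the released simple span under the applied load (×1/EI):
  at P: point load 40 at a = 3: Pab(L + b)/(6LEI) = 25/EI
  at Q: point load 40 at a = 3: Pab(L + a)/(6LEI) = 35/EI
  at P: point load 61.5 at a = 0.67: Pab(L + b)/(6LEI) = 41.91/EI
  at Q: point load 61.5 at a = 0.67: Pab(L + a)/(6LEI) = 26.7/EI
  θ_P0 = 66.91/EI,  θ_Q0 = 61.7/EI
Flexibility coefficients: a unit moment at one end gives L/(3EI) there and L/(6EI) at the far end, so f₁₁ = f₂₂ = 1.333/EI and f₁₂ = f₂₁ = 0.6667/EI.
Compatibility — zero rotation at each built-in end:
  1.333 M_P + 0.6667 M_Q = 66.91
  0.6667 M_P + 1.333 M_Q = 61.7
Solving the pair gives M_P = 36.06 kN·m and M_Q = 28.25 kN·m (hogging).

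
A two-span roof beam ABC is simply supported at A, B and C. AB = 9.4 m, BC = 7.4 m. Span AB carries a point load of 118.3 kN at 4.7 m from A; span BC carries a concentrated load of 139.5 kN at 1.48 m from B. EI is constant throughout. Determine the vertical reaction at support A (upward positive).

R_A = 39.77 kN

Release continuity at B by inserting a hinge; the redundant is the internal moment M_B. The primary structure is two simply-supported spans AB and BC.
End slopes at the hinge B, treating each span as simply supported:
  span AB: point load 118.3 at a = 4.7: Pab(L + a)/(6LEI) = 653.3/EI
  span BC: point load 139.5 at a = 1.48: Pab(L + b)/(6LEI) = 366.7/EI
  relative rotation θ_0 = (653.3 + 366.7)/EI = 1020/EI
A unit hogging moment at B produces rotation L₁/(3EI) + L₂/(3EI) = 5.6/EI.
Slope continuity at B: θ_0 = M_B·5.6/EI, so M_B = 1020/5.6 = 182.1 kN·m (hogging).
Span AB, ΣM about A with M_B applied at B: R_B^{AB}·9.4 = 556 + 182.1, so R_B^{AB} = 78.53 kN and R_A = 118.3 − 78.53 = 39.77 kN.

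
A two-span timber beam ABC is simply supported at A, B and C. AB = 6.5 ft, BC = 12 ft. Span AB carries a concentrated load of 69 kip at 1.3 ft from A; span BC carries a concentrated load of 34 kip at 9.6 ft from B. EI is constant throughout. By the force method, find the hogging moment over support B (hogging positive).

Release continuity at B by inserting a hinge; the redundant is the internal moment M_B. The primary structure is two simply-supported spans AB and BC.
Discontinuity in slope at B on the released structure — sum the simple-span end rotations:
  span AB: point load 69 at a = 1.3: Pab(L + a)/(6LEI) = 93.29/EI
  span BC: point load 34 at a = 9.6: Pab(L + b)/(6LEI) = 156.7/EI
  relative rotation θ_0 = (93.29 + 156.7)/EI = 250/EI
A unit hogging moment at B produces rotation L₁/(3EI) + L₂/(3EI) = 6.167/EI.
Compatibility: M_B·(L₁+L₂)/(3EI) = θ_0, giving M_B = 40.53 kip·ft (hogging).

M_B = 40.53 kip·ft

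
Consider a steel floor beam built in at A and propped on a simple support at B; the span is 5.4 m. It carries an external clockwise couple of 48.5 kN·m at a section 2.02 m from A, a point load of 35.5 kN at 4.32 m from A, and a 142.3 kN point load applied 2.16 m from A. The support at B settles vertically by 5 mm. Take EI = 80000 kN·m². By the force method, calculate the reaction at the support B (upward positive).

R_B = 55.16 kN

Take the reaction at B as the redundant and release it; the primary structure is a cantilever fixed at A.
Free-end deflection of the primary structure under the applied loading (downward +):
  clockwise couple 48.5 at a = 2.02: M₀a(2L − a)/(2EI) = 430.1/EI
  point load 35.5 at a = 4.32: Pa²(3L − a)/(6EI) = 1312/EI
  point load 142.3 at a = 2.16: Pa²(3L − a)/(6EI) = 1554/EI
  δ_0 = 3295/EI
Flexibility coefficient — unit upward force at B: δ_{BB} = L³/(3EI) = 52.49/EI.
With EI = 80000 kN·m²: δ_0 = 0.041193 m and δ_{BB} = 0.000656 m/kN.
Compatibility — the beam at B must follow the support down by 0.005 m: δ_0 − R_B·δ_{BB} = 0.005, so R_B = (0.041193 − 0.005)/0.000656 = 55.16 kN.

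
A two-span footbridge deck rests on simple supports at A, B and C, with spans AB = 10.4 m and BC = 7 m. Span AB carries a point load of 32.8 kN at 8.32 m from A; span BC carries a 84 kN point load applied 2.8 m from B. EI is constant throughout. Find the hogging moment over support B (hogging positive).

M_B = 74.78 kN·m

Insert a hinge at B; M_B is the redundant, and each span becomes simply supported.
End slopes at the hinge B, treating each span as simply supported:
  span AB: point load 32.8 at a = 8.32: Pab(L + a)/(6LEI) = 170.3/EI
  span BC: point load 84 at a = 2.8: Pab(L + b)/(6LEI) = 263.4/EI
  relative rotation θ_0 = (170.3 + 263.4)/EI = 433.7/EI
A unit hogging moment at B produces rotation L₁/(3EI) + L₂/(3EI) = 5.8/EI.
Compatibility: M_B·(L₁+L₂)/(3EI) = θ_0, giving M_B = 74.78 kN·m (hogging).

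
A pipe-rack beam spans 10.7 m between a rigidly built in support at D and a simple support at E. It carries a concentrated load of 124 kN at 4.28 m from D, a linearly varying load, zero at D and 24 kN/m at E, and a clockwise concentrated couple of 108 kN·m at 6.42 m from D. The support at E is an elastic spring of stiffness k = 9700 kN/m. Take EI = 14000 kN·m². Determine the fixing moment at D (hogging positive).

M_D = 391.1 kN·m

Remove the prop at E; the released (primary) structure is a cantilever built in at D.
Downward deflection at the released point E due to the loads:
  point load 124 at a = 4.28: Pa²(3L − a)/(6EI) = 10532/EI
  triangular load, peak 24 at the free end: 11w₀L⁴/(120EI) = 28838/EI
  clockwise couple 108 at a = 6.42: M₀a(2L − a)/(2EI) = 5193/EI
  δ_0 = 44563/EI
Tip deflection under a unit load at E: L³/(3EI) = 408.3/EI.
With EI = 14000 kN·m²: δ_0 = 3.1831 m and δ_{EE} = 0.029168 m/kN.
Compatibility — the spring shortens by R_E/k under the reaction it provides: δ_0 − R_E·δ_{EE} = R_E/k. With 1/k = 0.000103 m/kN, R_E = δ_0 / (δ_{EE} + 1/k) = 3.1831 / (0.029168 + 0.000103) = 108.7 kN.
Moment equilibrium about D: M_D = Σ(load moments about D) − R_E·L = 1555 − 108.7×10.7 = 391.1 kN·m.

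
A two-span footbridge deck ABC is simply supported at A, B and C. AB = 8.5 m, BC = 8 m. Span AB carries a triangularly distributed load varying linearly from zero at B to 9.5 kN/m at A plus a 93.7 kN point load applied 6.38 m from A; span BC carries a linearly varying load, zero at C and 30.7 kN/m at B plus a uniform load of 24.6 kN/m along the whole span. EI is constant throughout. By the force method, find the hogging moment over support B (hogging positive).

M_B = 246.8 kN·m

Release continuity at B by inserting a hinge; the redundant is the internal moment M_B. The primary structure is two simply-supported spans AB and BC.
Discontinuity in slope at B on the released structure — sum the simple-span end rotations:
  span AB: triangular load, peak 9.5: 7w₀L³/(360EI) = 113.4/EI
  span AB: point load 93.7 at a = 6.38: Pab(L + a)/(6LEI) = 369.8/EI
  span BC: triangular load, peak 30.7: w₀L³/(45EI) = 349.3/EI
  span BC: UDL 24.6: wL³/(24EI) = 524.8/EI
  relative rotation θ_0 = (483.2 + 874.1)/EI = 1357/EI
A unit hogging moment at B produces rotation L₁/(3EI) + L₂/(3EI) = 5.5/EI.
Slope continuity at B: θ_0 = M_B·5.5/EI, so M_B = 1357/5.5 = 246.8 kN·m (hogging).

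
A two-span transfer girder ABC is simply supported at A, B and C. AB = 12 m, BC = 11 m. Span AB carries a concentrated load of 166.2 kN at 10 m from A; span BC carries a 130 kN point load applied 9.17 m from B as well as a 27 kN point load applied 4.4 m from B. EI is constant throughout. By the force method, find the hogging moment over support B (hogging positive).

M_B = 215.1 kN·m

Insert a hinge at B; M_B is the redundant, and each span becomes simply supported.
Discontinuity in slope at B on the released structure — sum the simple-span end rotations:
  span AB: point load 166.2 at a = 10: Pab(L + a)/(6LEI) = 1016/EI
  span BC: point load 130 at a = 9.17: Pab(L + b)/(6LEI) = 424.1/EI
  span BC: point load 27 at a = 4.4: Pab(L + b)/(6LEI) = 209.1/EI
  relative rotation θ_0 = (1016 + 633.2)/EI = 1649/EI
A unit hogging moment at B produces rotation L₁/(3EI) + L₂/(3EI) = 7.667/EI.
Slope continuity at B: θ_0 = M_B·7.667/EI, so M_B = 1649/7.667 = 215.1 kN·m (hogging).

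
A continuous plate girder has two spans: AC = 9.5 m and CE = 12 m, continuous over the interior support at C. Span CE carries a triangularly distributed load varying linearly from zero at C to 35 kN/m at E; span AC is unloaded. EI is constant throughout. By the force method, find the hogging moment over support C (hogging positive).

M_C = 164.1 kN·m

Insert a hinge at C; M_C is the redundant, and each span becomes simply supported.
Discontinuity in slope at C on the released structure — sum the simple-span end rotations:
  span CE: triangular load, peak 35: 7w₀L³/(360EI) = 1176/EI
  relative rotation θ_0 = (0 + 1176)/EI = 1176/EI
A unit hogging moment at C produces rotation L₁/(3EI) + L₂/(3EI) = 7.167/EI.
Slope continuity at C: θ_0 = M_C·7.167/EI, so M_C = 1176/7.167 = 164.1 kN·m (hogging).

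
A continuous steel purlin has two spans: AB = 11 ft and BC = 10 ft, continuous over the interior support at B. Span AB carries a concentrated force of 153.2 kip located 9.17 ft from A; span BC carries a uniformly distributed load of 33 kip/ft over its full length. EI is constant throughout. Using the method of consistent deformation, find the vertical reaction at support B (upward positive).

Insert a hinge at B; M_B is the redundant, and each span becomes simply supported.
Discontinuity in slope at B on the released structure — sum the simple-span end rotations:
  span AB: point load 153.2 at a = 9.17: Pab(L + a)/(6LEI) = 785.7/EI
  span BC: UDL 33: wL³/(24EI) = 1375/EI
  relative rotation θ_0 = (785.7 + 1375)/EI = 2161/EI
A unit hogging moment at B produces rotation L₁/(3EI) + L₂/(3EI) = 7/EI.
Slope continuity at B: θ_0 = M_B·7/EI, so M_B = 2161/7 = 308.7 kip·ft (hogging).
Span AB, ΣM about A with M_B applied at B: R_B^{AB}·11 = 1405 + 308.7, so R_B^{AB} = 155.8 kip and R_A = 153.2 − 155.8 = -2.574 kip.
Span BC, ΣM about C: R_B^{BC}·10 = 1650 + 308.7, so R_B^{BC} = 195.9 kip and R_C = 330 − 195.9 = 134.1 kip.
R_B = 155.8 + 195.9 = 351.6 kip.

R_B = 351.6 kip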